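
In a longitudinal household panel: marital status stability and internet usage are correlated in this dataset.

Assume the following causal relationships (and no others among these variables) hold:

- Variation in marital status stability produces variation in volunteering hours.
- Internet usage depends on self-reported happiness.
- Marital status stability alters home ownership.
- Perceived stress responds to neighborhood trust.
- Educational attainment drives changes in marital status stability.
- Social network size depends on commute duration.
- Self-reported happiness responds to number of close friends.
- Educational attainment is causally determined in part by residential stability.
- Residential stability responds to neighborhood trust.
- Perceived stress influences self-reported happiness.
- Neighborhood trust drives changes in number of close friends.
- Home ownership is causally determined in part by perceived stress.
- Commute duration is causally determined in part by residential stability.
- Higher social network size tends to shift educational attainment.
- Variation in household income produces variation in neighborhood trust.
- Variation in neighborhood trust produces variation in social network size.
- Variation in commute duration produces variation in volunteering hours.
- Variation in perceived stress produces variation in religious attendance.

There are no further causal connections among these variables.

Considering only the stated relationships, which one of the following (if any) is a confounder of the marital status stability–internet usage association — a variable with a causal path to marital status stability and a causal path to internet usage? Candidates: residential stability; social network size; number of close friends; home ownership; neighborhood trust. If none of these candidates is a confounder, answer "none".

neighborhood trust

Neighborhood trust causes marital status stability (neighborhood trust → social network size → educational attainment → marital status stability) and also causes internet usage (neighborhood trust → perceived stress → self-reported happiness → internet usage); it is a common cause of both.
Each of the other candidates lacks a causal path to at least one of marital status stability and internet usage, so they do not confound the relationship.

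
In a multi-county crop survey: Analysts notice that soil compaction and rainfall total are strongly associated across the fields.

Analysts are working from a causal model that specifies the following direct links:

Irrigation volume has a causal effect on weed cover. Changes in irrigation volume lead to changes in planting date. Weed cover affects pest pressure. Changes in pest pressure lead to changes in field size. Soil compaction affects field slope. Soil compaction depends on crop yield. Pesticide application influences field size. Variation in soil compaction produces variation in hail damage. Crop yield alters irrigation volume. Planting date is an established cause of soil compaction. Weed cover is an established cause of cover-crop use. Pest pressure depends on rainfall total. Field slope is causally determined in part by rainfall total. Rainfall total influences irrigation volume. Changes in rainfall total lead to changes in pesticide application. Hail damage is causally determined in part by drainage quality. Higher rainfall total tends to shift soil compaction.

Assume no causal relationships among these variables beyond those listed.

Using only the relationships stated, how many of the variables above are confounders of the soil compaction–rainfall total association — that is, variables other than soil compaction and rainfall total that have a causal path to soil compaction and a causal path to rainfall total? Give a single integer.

0

No listed variable has a causal path to both soil compaction and rainfall total, so there are no common causes.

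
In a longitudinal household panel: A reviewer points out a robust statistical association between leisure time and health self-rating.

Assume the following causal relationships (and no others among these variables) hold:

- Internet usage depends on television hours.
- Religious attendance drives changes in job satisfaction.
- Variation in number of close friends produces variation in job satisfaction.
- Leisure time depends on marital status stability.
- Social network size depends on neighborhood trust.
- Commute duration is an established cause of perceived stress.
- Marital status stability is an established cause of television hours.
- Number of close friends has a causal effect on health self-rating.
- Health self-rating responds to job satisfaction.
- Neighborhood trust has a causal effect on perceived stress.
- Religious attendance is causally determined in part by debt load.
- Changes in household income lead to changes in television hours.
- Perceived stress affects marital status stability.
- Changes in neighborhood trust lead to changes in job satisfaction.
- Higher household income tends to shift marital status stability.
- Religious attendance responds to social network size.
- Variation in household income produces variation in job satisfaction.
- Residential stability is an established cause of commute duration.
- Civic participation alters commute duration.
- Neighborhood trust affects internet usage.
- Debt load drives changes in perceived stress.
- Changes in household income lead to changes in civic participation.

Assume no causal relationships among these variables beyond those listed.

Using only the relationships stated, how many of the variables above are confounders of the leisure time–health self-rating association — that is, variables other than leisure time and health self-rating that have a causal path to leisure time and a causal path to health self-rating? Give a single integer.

The common causes are: debt load (to leisure time via debt load → perceived stress → marital status stability → leisure time; to health self-rating via debt load → religious attendance → job satisfaction → health self-rating); household income (to leisure time via household income → marital status stability → leisure time; to health self-rating via household income → job satisfaction → health self-rating); neighborhood trust (to leisure time via neighborhood trust → perceived stress → marital status stability → leisure time; to health self-rating via neighborhood trust → job satisfaction → health self-rating).
Every other variable lacks a causal path to at least one of leisure time and health self-rating.

3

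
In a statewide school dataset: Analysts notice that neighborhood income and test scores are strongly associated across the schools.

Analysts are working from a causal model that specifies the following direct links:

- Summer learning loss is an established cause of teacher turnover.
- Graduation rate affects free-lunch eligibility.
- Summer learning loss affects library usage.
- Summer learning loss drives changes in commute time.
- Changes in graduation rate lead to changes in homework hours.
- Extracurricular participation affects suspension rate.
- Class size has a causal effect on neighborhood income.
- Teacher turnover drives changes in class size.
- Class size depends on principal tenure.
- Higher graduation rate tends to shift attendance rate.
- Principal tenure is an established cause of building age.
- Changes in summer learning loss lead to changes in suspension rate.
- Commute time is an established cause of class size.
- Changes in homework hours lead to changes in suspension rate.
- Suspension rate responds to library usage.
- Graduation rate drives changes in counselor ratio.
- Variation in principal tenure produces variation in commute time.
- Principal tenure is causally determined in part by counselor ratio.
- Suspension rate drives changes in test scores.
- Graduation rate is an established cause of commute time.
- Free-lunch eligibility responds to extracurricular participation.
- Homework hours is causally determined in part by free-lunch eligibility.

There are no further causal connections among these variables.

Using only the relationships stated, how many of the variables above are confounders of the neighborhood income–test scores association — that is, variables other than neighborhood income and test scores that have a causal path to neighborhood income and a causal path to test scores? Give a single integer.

The common causes are: graduation rate (to neighborhood income via graduation rate → commute time → class size → neighborhood income; to test scores via graduation rate → homework hours → suspension rate → test scores); summer learning loss (to neighborhood income via summer learning loss → commute time → class size → neighborhood income; to test scores via summer learning loss → suspension rate → test scores).
Every other variable lacks a causal path to at least one of neighborhood income and test scores.

2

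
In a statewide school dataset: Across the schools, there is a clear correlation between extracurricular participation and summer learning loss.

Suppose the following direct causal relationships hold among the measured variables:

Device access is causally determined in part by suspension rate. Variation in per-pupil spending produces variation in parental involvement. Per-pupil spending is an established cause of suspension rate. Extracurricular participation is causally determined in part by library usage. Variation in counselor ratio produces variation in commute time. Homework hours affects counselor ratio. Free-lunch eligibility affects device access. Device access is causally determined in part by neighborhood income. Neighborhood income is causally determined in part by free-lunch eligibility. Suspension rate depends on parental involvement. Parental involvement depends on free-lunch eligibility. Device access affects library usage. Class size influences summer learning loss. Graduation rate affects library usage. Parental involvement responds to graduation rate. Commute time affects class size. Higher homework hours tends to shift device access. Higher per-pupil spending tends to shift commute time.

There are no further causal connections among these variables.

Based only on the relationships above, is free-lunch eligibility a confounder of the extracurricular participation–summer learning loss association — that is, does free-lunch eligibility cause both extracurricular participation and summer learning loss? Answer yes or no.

no

Free-lunch eligibility has no stated causal path to summer learning loss. A confounder must cause both variables, so free-lunch eligibility does not qualify.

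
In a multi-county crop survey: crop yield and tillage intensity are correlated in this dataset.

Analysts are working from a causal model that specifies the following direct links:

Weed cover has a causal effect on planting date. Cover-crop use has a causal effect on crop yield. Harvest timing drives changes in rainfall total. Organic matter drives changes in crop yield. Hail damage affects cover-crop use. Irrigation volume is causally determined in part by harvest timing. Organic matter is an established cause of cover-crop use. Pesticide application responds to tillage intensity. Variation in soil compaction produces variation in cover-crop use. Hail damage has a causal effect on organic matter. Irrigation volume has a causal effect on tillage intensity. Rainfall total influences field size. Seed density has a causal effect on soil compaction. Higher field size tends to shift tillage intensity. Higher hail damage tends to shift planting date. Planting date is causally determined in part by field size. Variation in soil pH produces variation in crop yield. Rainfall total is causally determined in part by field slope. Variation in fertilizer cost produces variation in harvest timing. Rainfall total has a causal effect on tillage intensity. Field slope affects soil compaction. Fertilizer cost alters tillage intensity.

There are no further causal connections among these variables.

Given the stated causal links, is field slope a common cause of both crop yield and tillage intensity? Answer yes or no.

yes

Field slope has a causal path to crop yield (field slope → soil compaction → cover-crop use → crop yield) and to tillage intensity (field slope → rainfall total → tillage intensity), so it is a common cause of both — a confounder.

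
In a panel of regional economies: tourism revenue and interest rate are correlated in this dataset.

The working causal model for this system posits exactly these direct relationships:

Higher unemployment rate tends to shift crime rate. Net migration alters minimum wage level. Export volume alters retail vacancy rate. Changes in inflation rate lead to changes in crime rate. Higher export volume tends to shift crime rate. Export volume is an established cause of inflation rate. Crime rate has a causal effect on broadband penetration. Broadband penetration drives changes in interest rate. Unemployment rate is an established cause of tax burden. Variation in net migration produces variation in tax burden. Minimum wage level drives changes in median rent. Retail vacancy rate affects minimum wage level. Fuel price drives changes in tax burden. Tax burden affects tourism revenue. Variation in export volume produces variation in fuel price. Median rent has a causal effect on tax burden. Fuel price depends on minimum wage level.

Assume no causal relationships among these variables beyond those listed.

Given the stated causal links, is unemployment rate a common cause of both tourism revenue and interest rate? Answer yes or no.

yes

Unemployment rate has a causal path to tourism revenue (unemployment rate → tax burden → tourism revenue) and to interest rate (unemployment rate → crime rate → broadband penetration → interest rate), so it is a common cause of both — a confounder.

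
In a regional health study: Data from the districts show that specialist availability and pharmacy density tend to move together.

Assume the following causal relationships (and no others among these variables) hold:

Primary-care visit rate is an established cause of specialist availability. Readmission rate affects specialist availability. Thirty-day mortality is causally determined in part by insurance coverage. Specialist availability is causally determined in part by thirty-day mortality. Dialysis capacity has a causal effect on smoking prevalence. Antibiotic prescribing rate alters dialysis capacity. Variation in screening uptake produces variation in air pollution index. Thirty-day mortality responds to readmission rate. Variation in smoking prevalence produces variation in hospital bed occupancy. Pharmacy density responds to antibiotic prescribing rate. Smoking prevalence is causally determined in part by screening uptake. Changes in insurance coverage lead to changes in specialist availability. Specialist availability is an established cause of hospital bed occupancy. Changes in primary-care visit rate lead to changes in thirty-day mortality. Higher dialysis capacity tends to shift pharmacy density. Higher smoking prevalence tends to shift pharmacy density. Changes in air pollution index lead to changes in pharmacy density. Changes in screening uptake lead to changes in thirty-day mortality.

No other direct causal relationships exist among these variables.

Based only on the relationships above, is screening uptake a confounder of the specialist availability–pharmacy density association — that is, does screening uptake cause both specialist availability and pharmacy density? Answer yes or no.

Screening uptake has a causal path to specialist availability (screening uptake → thirty-day mortality → specialist availability) and to pharmacy density (screening uptake → smoking prevalence → pharmacy density), so it is a common cause of both — a confounder.

yes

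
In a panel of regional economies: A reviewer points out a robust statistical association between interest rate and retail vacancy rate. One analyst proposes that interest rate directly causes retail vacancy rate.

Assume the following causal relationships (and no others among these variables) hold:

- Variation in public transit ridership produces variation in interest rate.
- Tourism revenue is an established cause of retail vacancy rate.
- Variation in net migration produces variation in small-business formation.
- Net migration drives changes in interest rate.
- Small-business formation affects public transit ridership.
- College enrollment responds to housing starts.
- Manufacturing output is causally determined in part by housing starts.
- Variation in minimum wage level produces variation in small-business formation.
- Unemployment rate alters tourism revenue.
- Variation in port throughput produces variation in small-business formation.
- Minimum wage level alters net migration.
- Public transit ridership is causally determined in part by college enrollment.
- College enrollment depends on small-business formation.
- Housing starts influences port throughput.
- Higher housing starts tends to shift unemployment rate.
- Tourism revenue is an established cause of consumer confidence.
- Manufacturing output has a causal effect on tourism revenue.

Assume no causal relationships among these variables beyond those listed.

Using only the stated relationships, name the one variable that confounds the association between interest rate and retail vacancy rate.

housing starts

Housing starts has a causal path to interest rate (housing starts → college enrollment → public transit ridership → interest rate) and a separate causal path to retail vacancy rate (housing starts → unemployment rate → tourism revenue → retail vacancy rate), so it is a common cause of both.
No stated relationship gives interest rate a causal route to retail vacancy rate, so the correlation is explained by the shared upstream cause rather than a direct effect.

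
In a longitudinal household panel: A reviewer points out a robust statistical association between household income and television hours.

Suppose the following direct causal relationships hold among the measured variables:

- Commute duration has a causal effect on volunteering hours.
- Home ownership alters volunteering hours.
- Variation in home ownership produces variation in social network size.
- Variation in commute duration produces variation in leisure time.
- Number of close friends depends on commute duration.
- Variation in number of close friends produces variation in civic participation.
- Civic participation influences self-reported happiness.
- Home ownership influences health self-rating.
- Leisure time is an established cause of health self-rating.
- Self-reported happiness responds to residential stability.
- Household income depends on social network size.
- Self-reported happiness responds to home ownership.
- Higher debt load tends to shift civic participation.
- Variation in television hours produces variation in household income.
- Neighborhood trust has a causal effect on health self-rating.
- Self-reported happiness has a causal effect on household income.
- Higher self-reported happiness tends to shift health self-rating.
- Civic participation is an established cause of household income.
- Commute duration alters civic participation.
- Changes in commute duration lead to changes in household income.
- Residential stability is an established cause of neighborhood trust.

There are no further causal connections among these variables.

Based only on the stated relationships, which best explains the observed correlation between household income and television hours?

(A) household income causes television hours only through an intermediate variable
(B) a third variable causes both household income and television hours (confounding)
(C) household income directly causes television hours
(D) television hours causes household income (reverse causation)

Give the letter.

D

The stated link runs television hours → household income; household income has no causal path to television hours. No variable causes both, so confounding is ruled out. The correlation reflects reverse causation.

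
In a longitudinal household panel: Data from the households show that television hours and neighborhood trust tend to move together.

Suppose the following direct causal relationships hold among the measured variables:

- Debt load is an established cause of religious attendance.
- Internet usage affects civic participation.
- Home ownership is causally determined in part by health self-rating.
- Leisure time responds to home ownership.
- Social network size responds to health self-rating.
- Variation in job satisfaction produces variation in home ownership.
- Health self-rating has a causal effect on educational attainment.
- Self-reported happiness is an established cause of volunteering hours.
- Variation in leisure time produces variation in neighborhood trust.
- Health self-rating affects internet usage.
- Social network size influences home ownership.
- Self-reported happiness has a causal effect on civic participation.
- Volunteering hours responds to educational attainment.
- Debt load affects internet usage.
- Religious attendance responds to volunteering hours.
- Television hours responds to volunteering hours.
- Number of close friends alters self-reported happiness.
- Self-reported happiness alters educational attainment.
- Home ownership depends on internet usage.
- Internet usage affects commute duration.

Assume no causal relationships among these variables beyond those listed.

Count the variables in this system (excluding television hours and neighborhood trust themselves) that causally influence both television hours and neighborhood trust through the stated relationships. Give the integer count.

1

The common causes are: health self-rating (to television hours via health self-rating → educational attainment → volunteering hours → television hours; to neighborhood trust via health self-rating → home ownership → leisure time → neighborhood trust).
Every other variable lacks a causal path to at least one of television hours and neighborhood trust.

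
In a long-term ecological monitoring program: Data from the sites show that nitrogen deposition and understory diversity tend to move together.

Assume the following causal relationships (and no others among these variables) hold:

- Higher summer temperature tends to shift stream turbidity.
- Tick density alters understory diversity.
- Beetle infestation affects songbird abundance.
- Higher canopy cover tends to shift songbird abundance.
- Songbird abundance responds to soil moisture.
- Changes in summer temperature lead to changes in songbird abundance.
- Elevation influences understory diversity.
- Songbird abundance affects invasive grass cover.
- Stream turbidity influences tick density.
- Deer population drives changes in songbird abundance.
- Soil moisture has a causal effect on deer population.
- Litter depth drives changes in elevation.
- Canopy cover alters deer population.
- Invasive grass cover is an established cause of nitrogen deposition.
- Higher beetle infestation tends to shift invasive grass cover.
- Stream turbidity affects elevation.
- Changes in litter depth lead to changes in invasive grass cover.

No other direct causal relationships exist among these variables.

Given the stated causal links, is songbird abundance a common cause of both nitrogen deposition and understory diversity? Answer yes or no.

no

Songbird abundance has no stated causal path to understory diversity. A confounder must cause both variables, so songbird abundance does not qualify.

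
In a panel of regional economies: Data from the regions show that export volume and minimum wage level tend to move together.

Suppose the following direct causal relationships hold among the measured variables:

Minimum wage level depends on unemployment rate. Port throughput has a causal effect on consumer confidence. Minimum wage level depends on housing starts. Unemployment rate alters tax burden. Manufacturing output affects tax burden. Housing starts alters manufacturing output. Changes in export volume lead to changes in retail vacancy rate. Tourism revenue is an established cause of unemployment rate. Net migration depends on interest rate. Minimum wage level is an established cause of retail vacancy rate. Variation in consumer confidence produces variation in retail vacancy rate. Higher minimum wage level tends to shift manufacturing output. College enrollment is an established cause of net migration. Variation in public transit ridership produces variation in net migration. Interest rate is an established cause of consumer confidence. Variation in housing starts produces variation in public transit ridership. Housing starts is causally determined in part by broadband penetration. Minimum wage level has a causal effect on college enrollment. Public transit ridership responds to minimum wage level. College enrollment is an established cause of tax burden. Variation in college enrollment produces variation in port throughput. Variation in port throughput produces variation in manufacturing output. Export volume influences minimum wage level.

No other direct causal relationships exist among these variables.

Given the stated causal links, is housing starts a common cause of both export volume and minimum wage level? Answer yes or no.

no

Housing starts has no stated causal path to export volume. A confounder must cause both variables, so housing starts does not qualify.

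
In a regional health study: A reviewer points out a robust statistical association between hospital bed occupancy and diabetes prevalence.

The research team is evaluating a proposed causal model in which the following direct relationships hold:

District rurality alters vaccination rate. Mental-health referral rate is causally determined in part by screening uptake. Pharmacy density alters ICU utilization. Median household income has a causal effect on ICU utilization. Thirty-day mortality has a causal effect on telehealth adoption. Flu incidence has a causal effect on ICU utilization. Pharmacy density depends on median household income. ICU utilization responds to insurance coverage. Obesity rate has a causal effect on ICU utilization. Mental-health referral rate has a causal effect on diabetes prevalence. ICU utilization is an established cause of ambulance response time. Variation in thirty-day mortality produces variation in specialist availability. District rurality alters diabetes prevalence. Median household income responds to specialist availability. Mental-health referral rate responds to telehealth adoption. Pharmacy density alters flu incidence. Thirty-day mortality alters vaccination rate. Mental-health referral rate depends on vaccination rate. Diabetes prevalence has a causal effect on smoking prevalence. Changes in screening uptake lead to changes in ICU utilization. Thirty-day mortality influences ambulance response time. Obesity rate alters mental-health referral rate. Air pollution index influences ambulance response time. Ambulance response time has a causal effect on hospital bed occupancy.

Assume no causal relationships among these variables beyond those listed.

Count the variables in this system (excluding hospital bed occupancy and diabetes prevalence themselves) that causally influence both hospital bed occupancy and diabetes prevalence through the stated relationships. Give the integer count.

The common causes are: obesity rate (to hospital bed occupancy via obesity rate → ICU utilization → ambulance response time → hospital bed occupancy; to diabetes prevalence via obesity rate → mental-health referral rate → diabetes prevalence); screening uptake (to hospital bed occupancy via screening uptake → ICU utilization → ambulance response time → hospital bed occupancy; to diabetes prevalence via screening uptake → mental-health referral rate → diabetes prevalence); thirty-day mortality (to hospital bed occupancy via thirty-day mortality → ambulance response time → hospital bed occupancy; to diabetes prevalence via thirty-day mortality → telehealth adoption → mental-health referral rate → diabetes prevalence).
Every other variable lacks a causal path to at least one of hospital bed occupancy and diabetes prevalence.

3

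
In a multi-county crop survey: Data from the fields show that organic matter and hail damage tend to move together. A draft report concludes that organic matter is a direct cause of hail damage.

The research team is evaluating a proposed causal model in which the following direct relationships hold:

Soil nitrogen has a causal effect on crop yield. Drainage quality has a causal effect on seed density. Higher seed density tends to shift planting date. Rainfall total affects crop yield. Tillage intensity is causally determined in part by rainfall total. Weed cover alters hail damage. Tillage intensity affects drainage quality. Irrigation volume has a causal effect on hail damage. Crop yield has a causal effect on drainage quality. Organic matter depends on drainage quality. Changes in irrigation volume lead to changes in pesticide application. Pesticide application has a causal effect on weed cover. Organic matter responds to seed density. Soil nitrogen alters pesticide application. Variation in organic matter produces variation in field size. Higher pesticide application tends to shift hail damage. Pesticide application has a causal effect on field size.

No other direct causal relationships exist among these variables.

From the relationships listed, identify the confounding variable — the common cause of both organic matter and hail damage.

Soil nitrogen has a causal path to organic matter (soil nitrogen → crop yield → drainage quality → organic matter) and a separate causal path to hail damage (soil nitrogen → pesticide application → hail damage), so it is a common cause of both.
No stated relationship gives organic matter a causal route to hail damage, so the correlation is explained by the shared upstream cause rather than a direct effect.

soil nitrogen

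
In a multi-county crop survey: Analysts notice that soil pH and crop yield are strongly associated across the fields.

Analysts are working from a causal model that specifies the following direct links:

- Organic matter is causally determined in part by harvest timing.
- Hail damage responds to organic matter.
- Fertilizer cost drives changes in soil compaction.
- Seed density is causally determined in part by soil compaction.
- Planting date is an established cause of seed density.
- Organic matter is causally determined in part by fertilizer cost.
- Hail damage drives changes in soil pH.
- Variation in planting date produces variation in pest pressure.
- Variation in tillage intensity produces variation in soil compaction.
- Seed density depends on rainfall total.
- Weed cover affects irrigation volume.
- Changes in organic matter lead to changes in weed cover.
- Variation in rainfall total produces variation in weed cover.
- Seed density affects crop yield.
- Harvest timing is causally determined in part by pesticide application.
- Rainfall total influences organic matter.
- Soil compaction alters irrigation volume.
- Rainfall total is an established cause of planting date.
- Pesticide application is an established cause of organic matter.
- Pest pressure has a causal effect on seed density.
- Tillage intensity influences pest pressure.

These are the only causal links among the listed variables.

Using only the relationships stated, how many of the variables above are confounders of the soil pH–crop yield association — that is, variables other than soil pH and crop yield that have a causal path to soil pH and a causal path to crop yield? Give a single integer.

The common causes are: fertilizer cost (to soil pH via fertilizer cost → organic matter → hail damage → soil pH; to crop yield via fertilizer cost → soil compaction → seed density → crop yield); rainfall total (to soil pH via rainfall total → organic matter → hail damage → soil pH; to crop yield via rainfall total → seed density → crop yield).
Every other variable lacks a causal path to at least one of soil pH and crop yield.

2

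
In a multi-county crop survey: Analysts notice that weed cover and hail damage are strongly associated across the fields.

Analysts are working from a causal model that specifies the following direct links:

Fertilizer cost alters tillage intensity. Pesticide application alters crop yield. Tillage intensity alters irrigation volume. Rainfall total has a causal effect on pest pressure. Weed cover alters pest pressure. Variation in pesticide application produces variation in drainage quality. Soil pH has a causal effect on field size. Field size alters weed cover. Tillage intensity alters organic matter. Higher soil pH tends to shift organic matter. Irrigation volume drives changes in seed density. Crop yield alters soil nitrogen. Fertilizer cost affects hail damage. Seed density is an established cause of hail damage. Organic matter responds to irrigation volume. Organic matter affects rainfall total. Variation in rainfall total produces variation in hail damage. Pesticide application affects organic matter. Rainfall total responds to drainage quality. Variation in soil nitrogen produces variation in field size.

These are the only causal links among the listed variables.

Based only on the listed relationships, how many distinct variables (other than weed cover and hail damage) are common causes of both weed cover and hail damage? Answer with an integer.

2

The common causes are: pesticide application (to weed cover via pesticide application → crop yield → soil nitrogen → field size → weed cover; to hail damage via pesticide application → drainage quality → rainfall total → hail damage); soil pH (to weed cover via soil pH → field size → weed cover; to hail damage via soil pH → organic matter → rainfall total → hail damage).
Every other variable lacks a causal path to at least one of weed cover and hail damage.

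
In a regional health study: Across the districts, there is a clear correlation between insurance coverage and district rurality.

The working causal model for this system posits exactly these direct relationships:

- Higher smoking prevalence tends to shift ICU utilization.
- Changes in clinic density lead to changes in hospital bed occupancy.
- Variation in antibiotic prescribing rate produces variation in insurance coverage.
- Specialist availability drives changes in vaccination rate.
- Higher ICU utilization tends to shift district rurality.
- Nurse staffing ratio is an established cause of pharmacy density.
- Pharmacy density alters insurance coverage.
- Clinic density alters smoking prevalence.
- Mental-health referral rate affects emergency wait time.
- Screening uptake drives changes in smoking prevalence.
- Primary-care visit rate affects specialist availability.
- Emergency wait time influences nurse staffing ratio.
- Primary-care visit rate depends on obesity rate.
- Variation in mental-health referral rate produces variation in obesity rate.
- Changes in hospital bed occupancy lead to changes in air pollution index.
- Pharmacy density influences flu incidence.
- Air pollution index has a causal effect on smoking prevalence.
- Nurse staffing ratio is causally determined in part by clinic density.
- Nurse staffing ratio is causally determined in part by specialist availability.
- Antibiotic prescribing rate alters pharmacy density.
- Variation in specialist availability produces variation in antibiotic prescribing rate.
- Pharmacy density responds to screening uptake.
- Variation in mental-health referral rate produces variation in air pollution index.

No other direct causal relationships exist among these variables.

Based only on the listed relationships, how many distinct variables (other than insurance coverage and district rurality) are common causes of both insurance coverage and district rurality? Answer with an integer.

3

The common causes are: clinic density (to insurance coverage via clinic density → nurse staffing ratio → pharmacy density → insurance coverage; to district rurality via clinic density → smoking prevalence → ICU utilization → district rurality); mental-health referral rate (to insurance coverage via mental-health referral rate → emergency wait time → nurse staffing ratio → pharmacy density → insurance coverage; to district rurality via mental-health referral rate → air pollution index → smoking prevalence → ICU utilization → district rurality); screening uptake (to insurance coverage via screening uptake → pharmacy density → insurance coverage; to district rurality via screening uptake → smoking prevalence → ICU utilization → district rurality).
Every other variable lacks a causal path to at least one of insurance coverage and district rurality.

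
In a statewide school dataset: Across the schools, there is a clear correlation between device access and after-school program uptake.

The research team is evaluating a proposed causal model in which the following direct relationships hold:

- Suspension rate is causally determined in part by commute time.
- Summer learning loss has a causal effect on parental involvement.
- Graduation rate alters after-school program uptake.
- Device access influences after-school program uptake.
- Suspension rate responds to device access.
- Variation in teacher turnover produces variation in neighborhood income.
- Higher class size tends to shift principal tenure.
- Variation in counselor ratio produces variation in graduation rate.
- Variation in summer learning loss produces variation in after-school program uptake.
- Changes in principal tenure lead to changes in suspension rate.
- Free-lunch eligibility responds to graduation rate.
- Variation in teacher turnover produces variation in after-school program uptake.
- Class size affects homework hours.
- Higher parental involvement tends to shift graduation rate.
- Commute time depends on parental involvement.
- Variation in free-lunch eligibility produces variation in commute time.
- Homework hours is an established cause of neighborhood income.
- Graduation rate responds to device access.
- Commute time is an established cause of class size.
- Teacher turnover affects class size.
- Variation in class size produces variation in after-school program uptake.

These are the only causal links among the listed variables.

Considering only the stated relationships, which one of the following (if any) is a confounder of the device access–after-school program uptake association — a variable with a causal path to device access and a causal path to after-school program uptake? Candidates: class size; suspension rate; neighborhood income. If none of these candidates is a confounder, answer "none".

none

None of the listed candidates has causal paths to both device access and after-school program uptake in the stated relationships, so none is a common cause.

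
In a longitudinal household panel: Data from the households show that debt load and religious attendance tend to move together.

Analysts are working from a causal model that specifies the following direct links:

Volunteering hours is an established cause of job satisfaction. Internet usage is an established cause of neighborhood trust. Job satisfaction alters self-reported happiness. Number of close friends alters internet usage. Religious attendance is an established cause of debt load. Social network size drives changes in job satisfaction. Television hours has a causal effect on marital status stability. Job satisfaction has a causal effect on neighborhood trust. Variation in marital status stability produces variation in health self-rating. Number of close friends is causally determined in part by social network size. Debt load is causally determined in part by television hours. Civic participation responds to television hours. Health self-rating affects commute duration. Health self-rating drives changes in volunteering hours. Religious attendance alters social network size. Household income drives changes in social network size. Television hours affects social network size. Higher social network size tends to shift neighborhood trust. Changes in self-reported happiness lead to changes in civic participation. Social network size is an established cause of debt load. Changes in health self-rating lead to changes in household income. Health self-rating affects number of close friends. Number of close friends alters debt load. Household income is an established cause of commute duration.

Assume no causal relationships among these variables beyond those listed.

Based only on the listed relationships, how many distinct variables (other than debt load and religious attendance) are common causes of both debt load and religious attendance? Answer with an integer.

0

No listed variable has a causal path to both debt load and religious attendance, so there are no common causes.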